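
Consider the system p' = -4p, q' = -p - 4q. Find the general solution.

p(t) = c_2e^(-4t), q(t) = -c_1e^(-4t) - c_2te^(-4t) - 2c_2e^(-4t)

Coefficient matrix A = [[-4, 0], [-1, -4]].
Characteristic polynomial det(A - λI) = λ^2 + 8λ + 16 = 0.
Single eigenvalue λ = -4 with algebraic multiplicity 2.
Eigenvector v = (0,-1); generalized eigenvector w with (A-λI)w=v is (1,-2).
General solution: e^(-4t)[c_1·v + c_2·(t·v + w)].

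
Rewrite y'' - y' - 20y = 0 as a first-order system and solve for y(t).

y(t) = c_1e^(-4t) + c_2e^(5t)

Let x_1 = y, x_2 = y'. Then x_1' = x_2 and x_2' = 20x_1 + x_2.
A = [[0,1],[20,1]]; det(A-λI) = λ^2 - λ - 20.
Eigenvalues λ = -4, 5 with eigenvectors (1,-4), (1,5).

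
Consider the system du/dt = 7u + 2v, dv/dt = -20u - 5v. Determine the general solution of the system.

u(t) = C_1e^(t)sin(2t) - C_2e^(t)cos(2t), v(t) = -3C_1e^(t)sin(2t) + C_1e^(t)cos(2t) + C_2e^(t)sin(2t) + 3C_2e^(t)cos(2t)

Coefficient matrix A = [[7, 2], [-20, -5]].
Characteristic polynomial det(A - λI) = λ^2 - 2λ + 5 = 0.
Eigenvalues λ = 1 ± 2i (complex conjugate pair).
For λ=1+2i: an eigenvector is (0,1) - i(1,-3) = (0 - i, 1 + 3i).
A real fundamental pair from Re and Im of e^((1+2i)t)v: X_1 = e^(t)(cos(2t)·(0,1) + sin(2t)·(1,-3)), X_2 = e^(t)(sin(2t)·(0,1) - cos(2t)·(1,-3)).
General solution: C_1X_1 + C_2X_2.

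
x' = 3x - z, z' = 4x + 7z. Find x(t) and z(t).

Coefficient matrix A = [[3, -1], [4, 7]].
Characteristic polynomial det(A - λI) = λ^2 - 10λ + 25 = 0.
Single eigenvalue λ = 5 with algebraic multiplicity 2.
Eigenvector v = (1,-2); generalized eigenvector w with (A-λI)w=v is (-2,3).
General solution: e^(5t)[c_1·v + c_2·(t·v + w)].

x(t) = c_1e^(5t) + c_2te^(5t) - 2c_2e^(5t), z(t) = -2c_1e^(5t) - 2c_2te^(5t) + 3c_2e^(5t)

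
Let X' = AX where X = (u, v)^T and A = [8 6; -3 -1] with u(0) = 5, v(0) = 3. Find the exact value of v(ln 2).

-212

A = [[8,6],[-3,-1]]; eigenvalues λ = 2, 5.
Eigenvectors: (-1,1) for λ=2, (-2,1) for λ=5.
From the initial condition, c_1 = 11, c_2 = -8.
v(ln 2) = (11)(2^2)(1) + (-8)(2^5)(1) = -212.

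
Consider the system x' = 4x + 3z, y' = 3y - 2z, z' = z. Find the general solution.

Coefficient matrix A = [[4, 0, 3], [0, 3, -2], [0, 0, 1]].
det(A - λI) = 0 gives eigenvalues λ = 4, 3, 1.
For λ=4: eigenvector (1,0,0).
For λ=3: eigenvector (0,-1,0).
For λ=1: eigenvector (-1,1,1).
General solution: C_1e^(4t)(1,0,0) + C_2e^(3t)(0,-1,0) + C_3e^(t)(-1,1,1).

x(t) = C_1e^(4t) - C_3e^(t), y(t) = -C_2e^(3t) + C_3e^(t), z(t) = C_3e^(t)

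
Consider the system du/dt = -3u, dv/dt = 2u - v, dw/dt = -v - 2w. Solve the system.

Coefficient matrix A = [[-3, 0, 0], [2, -1, 0], [0, -1, -2]].
det(A - λI) = 0 gives eigenvalues λ = -3, -1, -2.
For λ=-3: eigenvector (1,-1,-1).
For λ=-1: eigenvector (0,1,-1).
For λ=-2: eigenvector (0,0,1).
General solution: c_1e^(-3t)(1,-1,-1) + c_2e^(-t)(0,1,-1) + c_3e^(-2t)(0,0,1).

u(t) = c_1e^(-3t), v(t) = -c_1e^(-3t) + c_2e^(-t), w(t) = -c_1e^(-3t) - c_2e^(-t) + c_3e^(-2t)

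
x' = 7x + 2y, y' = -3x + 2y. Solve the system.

x(t) = c_1e^(5t) + 2c_2e^(4t), y(t) = -c_1e^(5t) - 3c_2e^(4t)

Coefficient matrix A = [[7, 2], [-3, 2]].
Characteristic polynomial det(A - λI) = λ^2 - 9λ + 20 = 0.
Eigenvalues λ = 5, 4.
For λ=5: (A-λI) row 1 is [2, 2], so an eigenvector is (1, -1).
For λ=4: (A-λI) row 1 is [3, 2], so an eigenvector is (2, -3).
General solution: c_1e^(5t)(1,-1) + c_2e^(4t)(2,-3).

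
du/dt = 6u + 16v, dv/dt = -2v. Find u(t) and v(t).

Coefficient matrix A = [[6, 16], [0, -2]].
Characteristic polynomial det(A - λI) = λ^2 - 4λ - 12 = 0.
Eigenvalues λ = 6, -2.
For λ=6: (A-λI) row 1 is [0, 16], so an eigenvector is (-1, 0).
For λ=-2: (A-λI) row 1 is [8, 16], so an eigenvector is (-2, 1).
General solution: c_1e^(6t)(-1,0) + c_2e^(-2t)(-2,1).

u(t) = -c_1e^(6t) - 2c_2e^(-2t), v(t) = c_2e^(-2t)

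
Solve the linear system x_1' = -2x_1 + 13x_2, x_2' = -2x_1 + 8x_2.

Coefficient matrix A = [[-2, 13], [-2, 8]].
Characteristic polynomial det(A - λI) = λ^2 - 6λ + 10 = 0.
Eigenvalues λ = 3 ± i (complex conjugate pair).
For λ=3+i: an eigenvector is (-3,-1) - i(2,1) = (-3 - 2i, -1 - i).
A real fundamental pair from Re and Im of e^((3+i)t)v: X_1 = e^(3t)(cos(t)·(-3,-1) + sin(t)·(2,1)), X_2 = e^(3t)(sin(t)·(-3,-1) - cos(t)·(2,1)).
General solution: c_1X_1 + c_2X_2.

x_1(t) = 2c_1e^(3t)sin(t) - 3c_1e^(3t)cos(t) - 3c_2e^(3t)sin(t) - 2c_2e^(3t)cos(t), x_2(t) = c_1e^(3t)sin(t) - c_1e^(3t)cos(t) - c_2e^(3t)sin(t) - c_2e^(3t)cos(t)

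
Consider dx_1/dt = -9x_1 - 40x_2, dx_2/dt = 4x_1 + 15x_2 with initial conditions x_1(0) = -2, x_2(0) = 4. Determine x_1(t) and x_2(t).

Coefficient matrix A = [[-9, -40], [4, 15]].
Characteristic polynomial det(A - λI) = λ^2 - 6λ + 25 = 0.
Eigenvalues λ = 3 ± 4i (complex conjugate pair).
For λ=3+4i: an eigenvector is (1,0) - i(-3,1) = (1 + 3i, 0 - i).
A real fundamental pair from Re and Im of e^((3+4i)t)v: X_1 = e^(3t)(cos(4t)·(1,0) + sin(4t)·(-3,1)), X_2 = e^(3t)(sin(4t)·(1,0) - cos(4t)·(-3,1)).
General solution: K_1X_1 + K_2X_2.
Applying x_1(0)=-2, x_2(0)=4 gives K_1=10, K_2=-4.

x_1(t) = -34e^(3t)sin(4t) - 2e^(3t)cos(4t), x_2(t) = 10e^(3t)sin(4t) + 4e^(3t)cos(4t)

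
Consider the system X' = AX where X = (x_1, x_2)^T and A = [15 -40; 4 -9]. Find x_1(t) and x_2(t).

x_1(t) = -3K_1e^(3t)sin(4t) - K_1e^(3t)cos(4t) - K_2e^(3t)sin(4t) + 3K_2e^(3t)cos(4t), x_2(t) = -K_1e^(3t)sin(4t) + K_2e^(3t)cos(4t)

Coefficient matrix A = [[15, -40], [4, -9]].
Characteristic polynomial det(A - λI) = λ^2 - 6λ + 25 = 0.
Eigenvalues λ = 3 ± 4i (complex conjugate pair).
For λ=3+4i: an eigenvector is (-1,0) - i(-3,-1) = (-1 + 3i, 0 + i).
A real fundamental pair from Re and Im of e^((3+4i)t)v: X_1 = e^(3t)(cos(4t)·(-1,0) + sin(4t)·(-3,-1)), X_2 = e^(3t)(sin(4t)·(-1,0) - cos(4t)·(-3,-1)).
General solution: K_1X_1 + K_2X_2.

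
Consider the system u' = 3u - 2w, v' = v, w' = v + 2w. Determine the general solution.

Coefficient matrix A = [[3, 0, -2], [0, 1, 0], [0, 1, 2]].
det(A - λI) = 0 gives eigenvalues λ = 3, 2, 1.
For λ=3: eigenvector (1,0,0).
For λ=2: eigenvector (2,0,1).
For λ=1: eigenvector (-1,1,-1).
General solution: K_1e^(3t)(1,0,0) + K_2e^(2t)(2,0,1) + K_3e^(t)(-1,1,-1).

u(t) = K_1e^(3t) + 2K_2e^(2t) - K_3e^(t), v(t) = K_3e^(t), w(t) = K_2e^(2t) - K_3e^(t)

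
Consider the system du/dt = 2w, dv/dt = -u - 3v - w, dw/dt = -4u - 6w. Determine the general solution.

u(t) = c_1e^(-2t) - c_3e^(-4t), v(t) = c_2e^(-3t) + c_3e^(-4t), w(t) = -c_1e^(-2t) + 2c_3e^(-4t)

Coefficient matrix A = [[0, 0, 2], [-1, -3, -1], [-4, 0, -6]].
det(A - λI) = 0 gives eigenvalues λ = -2, -3, -4.
For λ=-2: eigenvector (1,0,-1).
For λ=-3: eigenvector (0,1,0).
For λ=-4: eigenvector (-1,1,2).
General solution: c_1e^(-2t)(1,0,-1) + c_2e^(-3t)(0,1,0) + c_3e^(-4t)(-1,1,2).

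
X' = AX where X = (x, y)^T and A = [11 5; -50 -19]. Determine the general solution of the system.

x(t) = -C_1e^(-4t)cos(5t) - C_2e^(-4t)sin(5t), y(t) = C_1e^(-4t)sin(5t) + 3C_1e^(-4t)cos(5t) + 3C_2e^(-4t)sin(5t) - C_2e^(-4t)cos(5t)

Coefficient matrix A = [[11, 5], [-50, -19]].
Characteristic polynomial det(A - λI) = λ^2 + 8λ + 41 = 0.
Eigenvalues λ = -4 ± 5i (complex conjugate pair).
For λ=-4+5i: an eigenvector is (-1,3) - i(0,1) = (-1, 3 - i).
A real fundamental pair from Re and Im of e^((-4+5i)t)v: X_1 = e^(-4t)(cos(5t)·(-1,3) + sin(5t)·(0,1)), X_2 = e^(-4t)(sin(5t)·(-1,3) - cos(5t)·(0,1)).
General solution: C_1X_1 + C_2X_2.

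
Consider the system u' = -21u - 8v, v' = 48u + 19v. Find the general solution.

u(t) = C_1e^(-5t) + C_2e^(3t), v(t) = -2C_1e^(-5t) - 3C_2e^(3t)

Coefficient matrix A = [[-21, -8], [48, 19]].
Characteristic polynomial det(A - λI) = λ^2 + 2λ - 15 = 0.
Eigenvalues λ = -5, 3.
For λ=-5: (A-λI) row 1 is [-16, -8], so an eigenvector is (1, -2).
For λ=3: (A-λI) row 1 is [-24, -8], so an eigenvector is (1, -3).
General solution: C_1e^(-5t)(1,-2) + C_2e^(3t)(1,-3).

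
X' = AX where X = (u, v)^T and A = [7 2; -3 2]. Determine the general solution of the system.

Coefficient matrix A = [[7, 2], [-3, 2]].
Characteristic polynomial det(A - λI) = λ^2 - 9λ + 20 = 0.
Eigenvalues λ = 5, 4.
For λ=5: (A-λI) row 1 is [2, 2], so an eigenvector is (-1, 1).
For λ=4: (A-λI) row 1 is [3, 2], so an eigenvector is (-2, 3).
General solution: K_1e^(5t)(-1,1) + K_2e^(4t)(-2,3).

u(t) = -K_1e^(5t) - 2K_2e^(4t), v(t) = K_1e^(5t) + 3K_2e^(4t)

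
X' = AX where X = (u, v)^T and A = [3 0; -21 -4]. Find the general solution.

u(t) = C_2e^(3t), v(t) = -C_1e^(-4t) - 3C_2e^(3t)

Coefficient matrix A = [[3, 0], [-21, -4]].
Characteristic polynomial det(A - λI) = λ^2 + λ - 12 = 0.
Eigenvalues λ = -4, 3.
For λ=-4: (A-λI) row 1 is [7, 0], so an eigenvector is (0, -1).
For λ=3: (A-λI) row 2 is [-21, -7], so an eigenvector is (1, -3).
General solution: C_1e^(-4t)(0,-1) + C_2e^(3t)(1,-3).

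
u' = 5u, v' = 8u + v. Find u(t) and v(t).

Coefficient matrix A = [[5, 0], [8, 1]].
Characteristic polynomial det(A - λI) = λ^2 - 6λ + 5 = 0.
Eigenvalues λ = 1, 5.
For λ=1: (A-λI) row 1 is [4, 0], so an eigenvector is (0, -1).
For λ=5: (A-λI) row 2 is [8, -4], so an eigenvector is (-1, -2).
General solution: C_1e^(t)(0,-1) + C_2e^(5t)(-1,-2).

u(t) = -C_2e^(5t), v(t) = -C_1e^(t) - 2C_2e^(5t)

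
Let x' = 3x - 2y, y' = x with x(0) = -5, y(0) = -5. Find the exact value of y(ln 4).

A = [[3,-2],[1,0]]; eigenvalues λ = 2, 1.
Eigenvectors: (-2,-1) for λ=2, (-1,-1) for λ=1.
From the initial condition, c_1 = 0, c_2 = 5.
y(ln 4) = (0)(4^2)(-1) + (5)(4^1)(-1) = -20.

-20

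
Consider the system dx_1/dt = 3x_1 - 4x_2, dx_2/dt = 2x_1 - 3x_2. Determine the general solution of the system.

x_1(t) = 2K_1e^(t) - K_2e^(-t), x_2(t) = K_1e^(t) - K_2e^(-t)

Coefficient matrix A = [[3, -4], [2, -3]].
Characteristic polynomial det(A - λI) = λ^2 - 1 = 0.
Eigenvalues λ = 1, -1.
For λ=1: (A-λI) row 1 is [2, -4], so an eigenvector is (2, 1).
For λ=-1: (A-λI) row 1 is [4, -4], so an eigenvector is (-1, -1).
General solution: K_1e^(t)(2,1) + K_2e^(-t)(-1,-1).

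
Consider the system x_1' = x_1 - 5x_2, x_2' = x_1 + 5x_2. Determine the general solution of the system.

x_1(t) = -2c_1e^(3t)sin(t) + c_1e^(3t)cos(t) + c_2e^(3t)sin(t) + 2c_2e^(3t)cos(t), x_2(t) = c_1e^(3t)sin(t) - c_2e^(3t)cos(t)

Coefficient matrix A = [[1, -5], [1, 5]].
Characteristic polynomial det(A - λI) = λ^2 - 6λ + 10 = 0.
Eigenvalues λ = 3 ± i (complex conjugate pair).
For λ=3+i: an eigenvector is (1,0) - i(-2,1) = (1 + 2i, 0 - i).
A real fundamental pair from Re and Im of e^((3+i)t)v: X_1 = e^(3t)(cos(t)·(1,0) + sin(t)·(-2,1)), X_2 = e^(3t)(sin(t)·(1,0) - cos(t)·(-2,1)).
General solution: c_1X_1 + c_2X_2.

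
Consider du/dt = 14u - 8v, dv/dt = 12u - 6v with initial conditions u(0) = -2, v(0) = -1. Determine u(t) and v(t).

Coefficient matrix A = [[14, -8], [12, -6]].
Characteristic polynomial det(A - λI) = λ^2 - 8λ + 12 = 0.
Eigenvalues λ = 6, 2.
For λ=6: (A-λI) row 1 is [8, -8], so an eigenvector is (1, 1).
For λ=2: (A-λI) row 1 is [12, -8], so an eigenvector is (2, 3).
General solution: K_1e^(6t)(1,1) + K_2e^(2t)(2,3).
Applying u(0)=-2, v(0)=-1 gives K_1=-4, K_2=1.

u(t) = -4e^(6t) + 2e^(2t), v(t) = -4e^(6t) + 3e^(2t)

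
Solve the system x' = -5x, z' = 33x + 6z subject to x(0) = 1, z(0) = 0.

Coefficient matrix A = [[-5, 0], [33, 6]].
Characteristic polynomial det(A - λI) = λ^2 - λ - 30 = 0.
Eigenvalues λ = 6, -5.
For λ=6: (A-λI) row 1 is [-11, 0], so an eigenvector is (0, 1).
For λ=-5: (A-λI) row 2 is [33, 11], so an eigenvector is (1, -3).
General solution: K_1e^(6t)(0,1) + K_2e^(-5t)(1,-3).
Applying x(0)=1, z(0)=0 gives K_1=3, K_2=1.

x(t) = e^(-5t), z(t) = 3e^(6t) - 3e^(-5t)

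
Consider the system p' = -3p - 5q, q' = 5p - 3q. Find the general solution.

p(t) = -K_1e^(-3t)sin(5t) + K_2e^(-3t)cos(5t), q(t) = K_1e^(-3t)cos(5t) + K_2e^(-3t)sin(5t)

Coefficient matrix A = [[-3, -5], [5, -3]].
Characteristic polynomial det(A - λI) = λ^2 + 6λ + 34 = 0.
Eigenvalues λ = -3 ± 5i (complex conjugate pair).
For λ=-3+5i: an eigenvector is (0,1) - i(-1,0) = (0 + i, 1).
A real fundamental pair from Re and Im of e^((-3+5i)t)v: X_1 = e^(-3t)(cos(5t)·(0,1) + sin(5t)·(-1,0)), X_2 = e^(-3t)(sin(5t)·(0,1) - cos(5t)·(-1,0)).
General solution: K_1X_1 + K_2X_2.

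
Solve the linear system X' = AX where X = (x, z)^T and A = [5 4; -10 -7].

x(t) = K_1e^(-t)sin(2t) + K_1e^(-t)cos(2t) + K_2e^(-t)sin(2t) - K_2e^(-t)cos(2t), z(t) = -2K_1e^(-t)sin(2t) - K_1e^(-t)cos(2t) - K_2e^(-t)sin(2t) + 2K_2e^(-t)cos(2t)

Coefficient matrix A = [[5, 4], [-10, -7]].
Characteristic polynomial det(A - λI) = λ^2 + 2λ + 5 = 0.
Eigenvalues λ = -1 ± 2i (complex conjugate pair).
For λ=-1+2i: an eigenvector is (1,-1) - i(1,-2) = (1 - i, -1 + 2i).
A real fundamental pair from Re and Im of e^((-1+2i)t)v: X_1 = e^(-t)(cos(2t)·(1,-1) + sin(2t)·(1,-2)), X_2 = e^(-t)(sin(2t)·(1,-1) - cos(2t)·(1,-2)).
General solution: K_1X_1 + K_2X_2.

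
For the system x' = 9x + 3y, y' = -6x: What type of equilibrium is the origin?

A = [[9,3],[-6,0]]; det(A-λI) = λ^2 - 9λ + 18.
λ = 3, 6: both positive.

unstable node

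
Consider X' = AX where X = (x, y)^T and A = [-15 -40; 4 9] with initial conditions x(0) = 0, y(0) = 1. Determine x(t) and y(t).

Coefficient matrix A = [[-15, -40], [4, 9]].
Characteristic polynomial det(A - λI) = λ^2 + 6λ + 25 = 0.
Eigenvalues λ = -3 ± 4i (complex conjugate pair).
For λ=-3+4i: an eigenvector is (3,-1) - i(1,0) = (3 - i, -1).
A real fundamental pair from Re and Im of e^((-3+4i)t)v: X_1 = e^(-3t)(cos(4t)·(3,-1) + sin(4t)·(1,0)), X_2 = e^(-3t)(sin(4t)·(3,-1) - cos(4t)·(1,0)).
General solution: c_1X_1 + c_2X_2.
Applying x(0)=0, y(0)=1 gives c_1=-1, c_2=-3.

x(t) = -10e^(-3t)sin(4t), y(t) = 3e^(-3t)sin(4t) + e^(-3t)cos(4t)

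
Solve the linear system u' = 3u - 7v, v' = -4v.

u(t) = K_1e^(3t) - K_2e^(-4t), v(t) = -K_2e^(-4t)

Coefficient matrix A = [[3, -7], [0, -4]].
Characteristic polynomial det(A - λI) = λ^2 + λ - 12 = 0.
Eigenvalues λ = 3, -4.
For λ=3: (A-λI) row 1 is [0, -7], so an eigenvector is (1, 0).
For λ=-4: (A-λI) row 1 is [7, -7], so an eigenvector is (-1, -1).
General solution: K_1e^(3t)(1,0) + K_2e^(-4t)(-1,-1).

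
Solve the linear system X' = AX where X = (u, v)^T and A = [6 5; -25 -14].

u(t) = c_1e^(-4t)sin(5t) - c_2e^(-4t)cos(5t), v(t) = -2c_1e^(-4t)sin(5t) + c_1e^(-4t)cos(5t) + c_2e^(-4t)sin(5t) + 2c_2e^(-4t)cos(5t)

Coefficient matrix A = [[6, 5], [-25, -14]].
Characteristic polynomial det(A - λI) = λ^2 + 8λ + 41 = 0.
Eigenvalues λ = -4 ± 5i (complex conjugate pair).
For λ=-4+5i: an eigenvector is (0,1) - i(1,-2) = (0 - i, 1 + 2i).
A real fundamental pair from Re and Im of e^((-4+5i)t)v: X_1 = e^(-4t)(cos(5t)·(0,1) + sin(5t)·(1,-2)), X_2 = e^(-4t)(sin(5t)·(0,1) - cos(5t)·(1,-2)).
General solution: c_1X_1 + c_2X_2.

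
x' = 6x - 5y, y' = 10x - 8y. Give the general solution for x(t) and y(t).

x(t) = 2C_1e^(-t)sin(t) + C_1e^(-t)cos(t) + C_2e^(-t)sin(t) - 2C_2e^(-t)cos(t), y(t) = 3C_1e^(-t)sin(t) + C_1e^(-t)cos(t) + C_2e^(-t)sin(t) - 3C_2e^(-t)cos(t)

Coefficient matrix A = [[6, -5], [10, -8]].
Characteristic polynomial det(A - λI) = λ^2 + 2λ + 2 = 0.
Eigenvalues λ = -1 ± i (complex conjugate pair).
For λ=-1+i: an eigenvector is (1,1) - i(2,3) = (1 - 2i, 1 - 3i).
A real fundamental pair from Re and Im of e^((-1+i)t)v: X_1 = e^(-t)(cos(t)·(1,1) + sin(t)·(2,3)), X_2 = e^(-t)(sin(t)·(1,1) - cos(t)·(2,3)).
General solution: C_1X_1 + C_2X_2.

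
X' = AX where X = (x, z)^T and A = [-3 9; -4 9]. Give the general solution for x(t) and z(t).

x(t) = -3K_1e^(3t) - 3K_2te^(3t) - K_2e^(3t), z(t) = -2K_1e^(3t) - 2K_2te^(3t) - K_2e^(3t)

Coefficient matrix A = [[-3, 9], [-4, 9]].
Characteristic polynomial det(A - λI) = λ^2 - 6λ + 9 = 0.
Single eigenvalue λ = 3 with algebraic multiplicity 2.
Eigenvector v = (-3,-2); generalized eigenvector w with (A-λI)w=v is (-1,-1).
General solution: e^(3t)[K_1·v + K_2·(t·v + w)].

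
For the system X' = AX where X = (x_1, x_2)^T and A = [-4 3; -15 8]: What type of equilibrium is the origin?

unstable spiral

A = [[-4,3],[-15,8]]; det(A-λI) = λ^2 - 4λ + 13.
λ = 2 ± 3i: positive real part.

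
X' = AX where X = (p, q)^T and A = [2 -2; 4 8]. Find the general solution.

Coefficient matrix A = [[2, -2], [4, 8]].
Characteristic polynomial det(A - λI) = λ^2 - 10λ + 24 = 0.
Eigenvalues λ = 6, 4.
For λ=6: (A-λI) row 1 is [-4, -2], so an eigenvector is (-1, 2).
For λ=4: (A-λI) row 1 is [-2, -2], so an eigenvector is (-1, 1).
General solution: C_1e^(6t)(-1,2) + C_2e^(4t)(-1,1).

p(t) = -C_1e^(6t) - C_2e^(4t), q(t) = 2C_1e^(6t) + C_2e^(4t)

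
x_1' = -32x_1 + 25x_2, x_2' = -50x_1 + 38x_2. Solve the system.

Coefficient matrix A = [[-32, 25], [-50, 38]].
Characteristic polynomial det(A - λI) = λ^2 - 6λ + 34 = 0.
Eigenvalues λ = 3 ± 5i (complex conjugate pair).
For λ=3+5i: an eigenvector is (-1,-1) - i(2,3) = (-1 - 2i, -1 - 3i).
A real fundamental pair from Re and Im of e^((3+5i)t)v: X_1 = e^(3t)(cos(5t)·(-1,-1) + sin(5t)·(2,3)), X_2 = e^(3t)(sin(5t)·(-1,-1) - cos(5t)·(2,3)).
General solution: c_1X_1 + c_2X_2.

x_1(t) = 2c_1e^(3t)sin(5t) - c_1e^(3t)cos(5t) - c_2e^(3t)sin(5t) - 2c_2e^(3t)cos(5t), x_2(t) = 3c_1e^(3t)sin(5t) - c_1e^(3t)cos(5t) - c_2e^(3t)sin(5t) - 3c_2e^(3t)cos(5t)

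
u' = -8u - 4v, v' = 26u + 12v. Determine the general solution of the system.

u(t) = C_1e^(2t)sin(2t) + C_1e^(2t)cos(2t) + C_2e^(2t)sin(2t) - C_2e^(2t)cos(2t), v(t) = -2C_1e^(2t)sin(2t) - 3C_1e^(2t)cos(2t) - 3C_2e^(2t)sin(2t) + 2C_2e^(2t)cos(2t)

Coefficient matrix A = [[-8, -4], [26, 12]].
Characteristic polynomial det(A - λI) = λ^2 - 4λ + 8 = 0.
Eigenvalues λ = 2 ± 2i (complex conjugate pair).
For λ=2+2i: an eigenvector is (1,-3) - i(1,-2) = (1 - i, -3 + 2i).
A real fundamental pair from Re and Im of e^((2+2i)t)v: X_1 = e^(2t)(cos(2t)·(1,-3) + sin(2t)·(1,-2)), X_2 = e^(2t)(sin(2t)·(1,-3) - cos(2t)·(1,-2)).
General solution: C_1X_1 + C_2X_2.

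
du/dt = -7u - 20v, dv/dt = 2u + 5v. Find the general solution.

u(t) = K_1e^(-t)sin(2t) + 3K_1e^(-t)cos(2t) + 3K_2e^(-t)sin(2t) - K_2e^(-t)cos(2t), v(t) = -K_1e^(-t)cos(2t) - K_2e^(-t)sin(2t)

Coefficient matrix A = [[-7, -20], [2, 5]].
Characteristic polynomial det(A - λI) = λ^2 + 2λ + 5 = 0.
Eigenvalues λ = -1 ± 2i (complex conjugate pair).
For λ=-1+2i: an eigenvector is (3,-1) - i(1,0) = (3 - i, -1).
A real fundamental pair from Re and Im of e^((-1+2i)t)v: X_1 = e^(-t)(cos(2t)·(3,-1) + sin(2t)·(1,0)), X_2 = e^(-t)(sin(2t)·(3,-1) - cos(2t)·(1,0)).
General solution: K_1X_1 + K_2X_2.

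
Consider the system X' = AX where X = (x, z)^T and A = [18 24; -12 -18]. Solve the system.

Coefficient matrix A = [[18, 24], [-12, -18]].
Characteristic polynomial det(A - λI) = λ^2 - 36 = 0.
Eigenvalues λ = -6, 6.
For λ=-6: (A-λI) row 1 is [24, 24], so an eigenvector is (-1, 1).
For λ=6: (A-λI) row 1 is [12, 24], so an eigenvector is (2, -1).
General solution: C_1e^(-6t)(-1,1) + C_2e^(6t)(2,-1).

x(t) = -C_1e^(-6t) + 2C_2e^(6t), z(t) = C_1e^(-6t) - C_2e^(6t)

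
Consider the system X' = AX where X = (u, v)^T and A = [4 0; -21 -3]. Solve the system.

u(t) = -c_2e^(4t), v(t) = c_1e^(-3t) + 3c_2e^(4t)

Coefficient matrix A = [[4, 0], [-21, -3]].
Characteristic polynomial det(A - λI) = λ^2 - λ - 12 = 0.
Eigenvalues λ = -3, 4.
For λ=-3: (A-λI) row 1 is [7, 0], so an eigenvector is (0, 1).
For λ=4: (A-λI) row 2 is [-21, -7], so an eigenvector is (-1, 3).
General solution: c_1e^(-3t)(0,1) + c_2e^(4t)(-1,3).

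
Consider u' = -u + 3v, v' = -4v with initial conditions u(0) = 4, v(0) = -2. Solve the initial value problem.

u(t) = 2e^(-t) + 2e^(-4t), v(t) = -2e^(-4t)

Coefficient matrix A = [[-1, 3], [0, -4]].
Characteristic polynomial det(A - λI) = λ^2 + 5λ + 4 = 0.
Eigenvalues λ = -1, -4.
For λ=-1: (A-λI) row 1 is [0, 3], so an eigenvector is (1, 0).
For λ=-4: (A-λI) row 1 is [3, 3], so an eigenvector is (-1, 1).
General solution: K_1e^(-t)(1,0) + K_2e^(-4t)(-1,1).
Applying u(0)=4, v(0)=-2 gives K_1=2, K_2=-2.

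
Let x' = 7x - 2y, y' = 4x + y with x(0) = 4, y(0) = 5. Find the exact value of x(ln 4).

A = [[7,-2],[4,1]]; eigenvalues λ = 5, 3.
Eigenvectors: (1,1) for λ=5, (1,2) for λ=3.
From the initial condition, c_1 = 3, c_2 = 1.
x(ln 4) = (3)(4^5)(1) + (1)(4^3)(1) = 3136.

3136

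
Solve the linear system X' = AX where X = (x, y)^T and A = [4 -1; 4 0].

Coefficient matrix A = [[4, -1], [4, 0]].
Characteristic polynomial det(A - λI) = λ^2 - 4λ + 4 = 0.
Single eigenvalue λ = 2 with algebraic multiplicity 2.
Eigenvector v = (-1,-2); generalized eigenvector w with (A-λI)w=v is (0,1).
General solution: e^(2t)[C_1·v + C_2·(t·v + w)].

x(t) = -C_1e^(2t) - C_2te^(2t), y(t) = -2C_1e^(2t) - 2C_2te^(2t) + C_2e^(2t)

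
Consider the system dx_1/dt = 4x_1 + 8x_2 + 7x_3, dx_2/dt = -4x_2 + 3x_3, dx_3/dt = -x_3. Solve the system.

x_1(t) = c_1e^(4t) - c_2e^(-4t) - 3c_3e^(-t), x_2(t) = c_2e^(-4t) + c_3e^(-t), x_3(t) = c_3e^(-t)

Coefficient matrix A = [[4, 8, 7], [0, -4, 3], [0, 0, -1]].
det(A - λI) = 0 gives eigenvalues λ = 4, -4, -1.
For λ=4: eigenvector (1,0,0).
For λ=-4: eigenvector (-1,1,0).
For λ=-1: eigenvector (-3,1,1).
General solution: c_1e^(4t)(1,0,0) + c_2e^(-4t)(-1,1,0) + c_3e^(-t)(-3,1,1).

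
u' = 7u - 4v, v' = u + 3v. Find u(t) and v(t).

u(t) = 2c_1e^(5t) + 2c_2te^(5t) - 3c_2e^(5t), v(t) = c_1e^(5t) + c_2te^(5t) - 2c_2e^(5t)

Coefficient matrix A = [[7, -4], [1, 3]].
Characteristic polynomial det(A - λI) = λ^2 - 10λ + 25 = 0.
Single eigenvalue λ = 5 with algebraic multiplicity 2.
Eigenvector v = (2,1); generalized eigenvector w with (A-λI)w=v is (-3,-2).
General solution: e^(5t)[c_1·v + c_2·(t·v + w)].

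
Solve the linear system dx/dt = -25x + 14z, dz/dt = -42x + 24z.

x(t) = 2c_1e^(-4t) + c_2e^(3t), z(t) = 3c_1e^(-4t) + 2c_2e^(3t)

Coefficient matrix A = [[-25, 14], [-42, 24]].
Characteristic polynomial det(A - λI) = λ^2 + λ - 12 = 0.
Eigenvalues λ = -4, 3.
For λ=-4: (A-λI) row 1 is [-21, 14], so an eigenvector is (2, 3).
For λ=3: (A-λI) row 1 is [-28, 14], so an eigenvector is (1, 2).
General solution: c_1e^(-4t)(2,3) + c_2e^(3t)(1,2).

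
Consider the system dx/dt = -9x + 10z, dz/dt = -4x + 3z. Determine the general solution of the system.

x(t) = C_1e^(-3t)sin(2t) - 2C_1e^(-3t)cos(2t) - 2C_2e^(-3t)sin(2t) - C_2e^(-3t)cos(2t), z(t) = C_1e^(-3t)sin(2t) - C_1e^(-3t)cos(2t) - C_2e^(-3t)sin(2t) - C_2e^(-3t)cos(2t)

Coefficient matrix A = [[-9, 10], [-4, 3]].
Characteristic polynomial det(A - λI) = λ^2 + 6λ + 13 = 0.
Eigenvalues λ = -3 ± 2i (complex conjugate pair).
For λ=-3+2i: an eigenvector is (-2,-1) - i(1,1) = (-2 - i, -1 - i).
A real fundamental pair from Re and Im of e^((-3+2i)t)v: X_1 = e^(-3t)(cos(2t)·(-2,-1) + sin(2t)·(1,1)), X_2 = e^(-3t)(sin(2t)·(-2,-1) - cos(2t)·(1,1)).
General solution: C_1X_1 + C_2X_2.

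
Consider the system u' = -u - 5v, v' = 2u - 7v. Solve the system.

Coefficient matrix A = [[-1, -5], [2, -7]].
Characteristic polynomial det(A - λI) = λ^2 + 8λ + 17 = 0.
Eigenvalues λ = -4 ± i (complex conjugate pair).
For λ=-4+i: an eigenvector is (2,1) - i(1,1) = (2 - i, 1 - i).
A real fundamental pair from Re and Im of e^((-4+i)t)v: X_1 = e^(-4t)(cos(t)·(2,1) + sin(t)·(1,1)), X_2 = e^(-4t)(sin(t)·(2,1) - cos(t)·(1,1)).
General solution: C_1X_1 + C_2X_2.

u(t) = C_1e^(-4t)sin(t) + 2C_1e^(-4t)cos(t) + 2C_2e^(-4t)sin(t) - C_2e^(-4t)cos(t), v(t) = C_1e^(-4t)sin(t) + C_1e^(-4t)cos(t) + C_2e^(-4t)sin(t) - C_2e^(-4t)cos(t)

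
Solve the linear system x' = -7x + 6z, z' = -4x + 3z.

Coefficient matrix A = [[-7, 6], [-4, 3]].
Characteristic polynomial det(A - λI) = λ^2 + 4λ + 3 = 0.
Eigenvalues λ = -1, -3.
For λ=-1: (A-λI) row 1 is [-6, 6], so an eigenvector is (1, 1).
For λ=-3: (A-λI) row 1 is [-4, 6], so an eigenvector is (3, 2).
General solution: K_1e^(-t)(1,1) + K_2e^(-3t)(3,2).

x(t) = K_1e^(-t) + 3K_2e^(-3t), z(t) = K_1e^(-t) + 2K_2e^(-3t)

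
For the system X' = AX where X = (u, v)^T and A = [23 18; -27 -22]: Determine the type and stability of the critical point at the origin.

A = [[23,18],[-27,-22]]; det(A-λI) = λ^2 - λ - 20.
λ = -4, 5: opposite signs.

saddle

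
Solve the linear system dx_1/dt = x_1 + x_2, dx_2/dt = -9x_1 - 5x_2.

Coefficient matrix A = [[1, 1], [-9, -5]].
Characteristic polynomial det(A - λI) = λ^2 + 4λ + 4 = 0.
Single eigenvalue λ = -2 with algebraic multiplicity 2.
Eigenvector v = (-1,3); generalized eigenvector w with (A-λI)w=v is (0,-1).
General solution: e^(-2t)[c_1·v + c_2·(t·v + w)].

x_1(t) = -c_1e^(-2t) - c_2te^(-2t), x_2(t) = 3c_1e^(-2t) + 3c_2te^(-2t) - c_2e^(-2t)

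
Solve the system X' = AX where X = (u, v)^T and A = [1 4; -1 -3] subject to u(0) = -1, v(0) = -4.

Coefficient matrix A = [[1, 4], [-1, -3]].
Characteristic polynomial det(A - λI) = λ^2 + 2λ + 1 = 0.
Single eigenvalue λ = -1 with algebraic multiplicity 2.
Eigenvector v = (2,-1); generalized eigenvector w with (A-λI)w=v is (3,-1).
General solution: e^(-t)[K_1·v + K_2·(t·v + w)].
Applying u(0)=-1, v(0)=-4 gives K_1=13, K_2=-9.

u(t) = -18te^(-t) - e^(-t), v(t) = 9te^(-t) - 4e^(-t)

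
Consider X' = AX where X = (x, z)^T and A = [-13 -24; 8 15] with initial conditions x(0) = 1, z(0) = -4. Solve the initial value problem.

Coefficient matrix A = [[-13, -24], [8, 15]].
Characteristic polynomial det(A - λI) = λ^2 - 2λ - 3 = 0.
Eigenvalues λ = 3, -1.
For λ=3: (A-λI) row 1 is [-16, -24], so an eigenvector is (3, -2).
For λ=-1: (A-λI) row 1 is [-12, -24], so an eigenvector is (-2, 1).
General solution: c_1e^(3t)(3,-2) + c_2e^(-t)(-2,1).
Applying x(0)=1, z(0)=-4 gives c_1=7, c_2=10.

x(t) = 21e^(3t) - 20e^(-t), z(t) = -14e^(3t) + 10e^(-t)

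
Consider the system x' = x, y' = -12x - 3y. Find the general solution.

Coefficient matrix A = [[1, 0], [-12, -3]].
Characteristic polynomial det(A - λI) = λ^2 + 2λ - 3 = 0.
Eigenvalues λ = -3, 1.
For λ=-3: (A-λI) row 1 is [4, 0], so an eigenvector is (0, -1).
For λ=1: (A-λI) row 2 is [-12, -4], so an eigenvector is (1, -3).
General solution: K_1e^(-3t)(0,-1) + K_2e^(t)(1,-3).

x(t) = K_2e^(t), y(t) = -K_1e^(-3t) - 3K_2e^(t)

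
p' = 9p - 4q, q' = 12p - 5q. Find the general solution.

p(t) = 2C_1e^(3t) - C_2e^(t), q(t) = 3C_1e^(3t) - 2C_2e^(t)

Coefficient matrix A = [[9, -4], [12, -5]].
Characteristic polynomial det(A - λI) = λ^2 - 4λ + 3 = 0.
Eigenvalues λ = 3, 1.
For λ=3: (A-λI) row 1 is [6, -4], so an eigenvector is (2, 3).
For λ=1: (A-λI) row 1 is [8, -4], so an eigenvector is (-1, -2).
General solution: C_1e^(3t)(2,3) + C_2e^(t)(-1,-2).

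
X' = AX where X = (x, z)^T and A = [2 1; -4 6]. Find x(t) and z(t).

Coefficient matrix A = [[2, 1], [-4, 6]].
Characteristic polynomial det(A - λI) = λ^2 - 8λ + 16 = 0.
Single eigenvalue λ = 4 with algebraic multiplicity 2.
Eigenvector v = (1,2); generalized eigenvector w with (A-λI)w=v is (-2,-3).
General solution: e^(4t)[C_1·v + C_2·(t·v + w)].

x(t) = C_1e^(4t) + C_2te^(4t) - 2C_2e^(4t), z(t) = 2C_1e^(4t) + 2C_2te^(4t) - 3C_2e^(4t)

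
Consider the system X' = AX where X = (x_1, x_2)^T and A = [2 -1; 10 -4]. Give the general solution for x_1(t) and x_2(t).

Coefficient matrix A = [[2, -1], [10, -4]].
Characteristic polynomial det(A - λI) = λ^2 + 2λ + 2 = 0.
Eigenvalues λ = -1 ± i (complex conjugate pair).
For λ=-1+i: an eigenvector is (0,-1) - i(1,3) = (0 - i, -1 - 3i).
A real fundamental pair from Re and Im of e^((-1+i)t)v: X_1 = e^(-t)(cos(t)·(0,-1) + sin(t)·(1,3)), X_2 = e^(-t)(sin(t)·(0,-1) - cos(t)·(1,3)).
General solution: C_1X_1 + C_2X_2.

x_1(t) = C_1e^(-t)sin(t) - C_2e^(-t)cos(t), x_2(t) = 3C_1e^(-t)sin(t) - C_1e^(-t)cos(t) - C_2e^(-t)sin(t) - 3C_2e^(-t)cos(t)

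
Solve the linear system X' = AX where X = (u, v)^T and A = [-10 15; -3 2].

Coefficient matrix A = [[-10, 15], [-3, 2]].
Characteristic polynomial det(A - λI) = λ^2 + 8λ + 25 = 0.
Eigenvalues λ = -4 ± 3i (complex conjugate pair).
For λ=-4+3i: an eigenvector is (-1,0) - i(2,1) = (-1 - 2i, 0 - i).
A real fundamental pair from Re and Im of e^((-4+3i)t)v: X_1 = e^(-4t)(cos(3t)·(-1,0) + sin(3t)·(2,1)), X_2 = e^(-4t)(sin(3t)·(-1,0) - cos(3t)·(2,1)).
General solution: C_1X_1 + C_2X_2.

u(t) = 2C_1e^(-4t)sin(3t) - C_1e^(-4t)cos(3t) - C_2e^(-4t)sin(3t) - 2C_2e^(-4t)cos(3t), v(t) = C_1e^(-4t)sin(3t) - C_2e^(-4t)cos(3t)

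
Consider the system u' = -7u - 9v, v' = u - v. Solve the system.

Coefficient matrix A = [[-7, -9], [1, -1]].
Characteristic polynomial det(A - λI) = λ^2 + 8λ + 16 = 0.
Single eigenvalue λ = -4 with algebraic multiplicity 2.
Eigenvector v = (-3,1); generalized eigenvector w with (A-λI)w=v is (-2,1).
General solution: e^(-4t)[C_1·v + C_2·(t·v + w)].

u(t) = -3C_1e^(-4t) - 3C_2te^(-4t) - 2C_2e^(-4t), v(t) = C_1e^(-4t) + C_2te^(-4t) + C_2e^(-4t)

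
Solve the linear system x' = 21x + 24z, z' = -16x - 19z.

Coefficient matrix A = [[21, 24], [-16, -19]].
Characteristic polynomial det(A - λI) = λ^2 - 2λ - 15 = 0.
Eigenvalues λ = -3, 5.
For λ=-3: (A-λI) row 1 is [24, 24], so an eigenvector is (1, -1).
For λ=5: (A-λI) row 1 is [16, 24], so an eigenvector is (3, -2).
General solution: K_1e^(-3t)(1,-1) + K_2e^(5t)(3,-2).

x(t) = K_1e^(-3t) + 3K_2e^(5t), z(t) = -K_1e^(-3t) - 2K_2e^(5t)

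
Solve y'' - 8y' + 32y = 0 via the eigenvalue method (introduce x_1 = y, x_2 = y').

y(t) = K_1e^(4t)cos(4t) + K_2e^(4t)sin(4t)

Let x_1 = y, x_2 = y'. Then x_1' = x_2 and x_2' = -32x_1 + 8x_2.
A = [[0,1],[-32,8]]; det(A-λI) = λ^2 - 8λ + 32.
Eigenvalues λ = 4 ± 4i.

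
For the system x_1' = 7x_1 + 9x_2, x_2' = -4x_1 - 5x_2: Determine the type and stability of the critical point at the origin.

unstable improper node

A = [[7,9],[-4,-5]]; det(A-λI) = λ^2 - 2λ + 1.
repeated λ = 1 with a single eigenvector.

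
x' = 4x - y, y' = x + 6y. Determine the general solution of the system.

Coefficient matrix A = [[4, -1], [1, 6]].
Characteristic polynomial det(A - λI) = λ^2 - 10λ + 25 = 0.
Single eigenvalue λ = 5 with algebraic multiplicity 2.
Eigenvector v = (1,-1); generalized eigenvector w with (A-λI)w=v is (-1,0).
General solution: e^(5t)[C_1·v + C_2·(t·v + w)].

x(t) = C_1e^(5t) + C_2te^(5t) - C_2e^(5t), y(t) = -C_1e^(5t) - C_2te^(5t)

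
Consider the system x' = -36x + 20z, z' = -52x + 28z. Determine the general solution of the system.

x(t) = -2c_1e^(-4t)sin(4t) - c_1e^(-4t)cos(4t) - c_2e^(-4t)sin(4t) + 2c_2e^(-4t)cos(4t), z(t) = -3c_1e^(-4t)sin(4t) - 2c_1e^(-4t)cos(4t) - 2c_2e^(-4t)sin(4t) + 3c_2e^(-4t)cos(4t)

Coefficient matrix A = [[-36, 20], [-52, 28]].
Characteristic polynomial det(A - λI) = λ^2 + 8λ + 32 = 0.
Eigenvalues λ = -4 ± 4i (complex conjugate pair).
For λ=-4+4i: an eigenvector is (-1,-2) - i(-2,-3) = (-1 + 2i, -2 + 3i).
A real fundamental pair from Re and Im of e^((-4+4i)t)v: X_1 = e^(-4t)(cos(4t)·(-1,-2) + sin(4t)·(-2,-3)), X_2 = e^(-4t)(sin(4t)·(-1,-2) - cos(4t)·(-2,-3)).
General solution: c_1X_1 + c_2X_2.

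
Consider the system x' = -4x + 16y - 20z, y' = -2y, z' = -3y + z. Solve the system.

x(t) = -4C_1e^(t) - 2C_2e^(-2t) + C_3e^(-4t), y(t) = C_2e^(-2t), z(t) = C_1e^(t) + C_2e^(-2t)

Coefficient matrix A = [[-4, 16, -20], [0, -2, 0], [0, -3, 1]].
det(A - λI) = 0 gives eigenvalues λ = 1, -2, -4.
For λ=1: eigenvector (-4,0,1).
For λ=-2: eigenvector (-2,1,1).
For λ=-4: eigenvector (1,0,0).
General solution: C_1e^(t)(-4,0,1) + C_2e^(-2t)(-2,1,1) + C_3e^(-4t)(1,0,0).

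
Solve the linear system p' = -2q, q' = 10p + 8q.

Coefficient matrix A = [[0, -2], [10, 8]].
Characteristic polynomial det(A - λI) = λ^2 - 8λ + 20 = 0.
Eigenvalues λ = 4 ± 2i (complex conjugate pair).
For λ=4+2i: an eigenvector is (1,-2) - i(0,1) = (1, -2 - i).
A real fundamental pair from Re and Im of e^((4+2i)t)v: X_1 = e^(4t)(cos(2t)·(1,-2) + sin(2t)·(0,1)), X_2 = e^(4t)(sin(2t)·(1,-2) - cos(2t)·(0,1)).
General solution: K_1X_1 + K_2X_2.

p(t) = K_1e^(4t)cos(2t) + K_2e^(4t)sin(2t), q(t) = K_1e^(4t)sin(2t) - 2K_1e^(4t)cos(2t) - 2K_2e^(4t)sin(2t) - K_2e^(4t)cos(2t)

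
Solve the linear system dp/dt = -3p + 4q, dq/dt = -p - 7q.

Coefficient matrix A = [[-3, 4], [-1, -7]].
Characteristic polynomial det(A - λI) = λ^2 + 10λ + 25 = 0.
Single eigenvalue λ = -5 with algebraic multiplicity 2.
Eigenvector v = (2,-1); generalized eigenvector w with (A-λI)w=v is (3,-1).
General solution: e^(-5t)[C_1·v + C_2·(t·v + w)].

p(t) = 2C_1e^(-5t) + 2C_2te^(-5t) + 3C_2e^(-5t), q(t) = -C_1e^(-5t) - C_2te^(-5t) - C_2e^(-5t)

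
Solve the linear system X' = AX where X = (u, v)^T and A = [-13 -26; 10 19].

Coefficient matrix A = [[-13, -26], [10, 19]].
Characteristic polynomial det(A - λI) = λ^2 - 6λ + 13 = 0.
Eigenvalues λ = 3 ± 2i (complex conjugate pair).
For λ=3+2i: an eigenvector is (3,-2) - i(2,-1) = (3 - 2i, -2 + i).
A real fundamental pair from Re and Im of e^((3+2i)t)v: X_1 = e^(3t)(cos(2t)·(3,-2) + sin(2t)·(2,-1)), X_2 = e^(3t)(sin(2t)·(3,-2) - cos(2t)·(2,-1)).
General solution: C_1X_1 + C_2X_2.

u(t) = 2C_1e^(3t)sin(2t) + 3C_1e^(3t)cos(2t) + 3C_2e^(3t)sin(2t) - 2C_2e^(3t)cos(2t), v(t) = -C_1e^(3t)sin(2t) - 2C_1e^(3t)cos(2t) - 2C_2e^(3t)sin(2t) + C_2e^(3t)cos(2t)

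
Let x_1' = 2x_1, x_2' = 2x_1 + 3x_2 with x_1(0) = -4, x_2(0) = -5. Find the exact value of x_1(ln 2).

-16

A = [[2,0],[2,3]]; eigenvalues λ = 2, 3.
Eigenvectors: (-1,2) for λ=2, (0,1) for λ=3.
From the initial condition, c_1 = 4, c_2 = -13.
x_1(ln 2) = (4)(2^2)(-1) + (-13)(2^3)(0) = -16.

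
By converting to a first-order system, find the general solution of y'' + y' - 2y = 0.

Let x_1 = y, x_2 = y'. Then x_1' = x_2 and x_2' = 2x_1 - x_2.
A = [[0,1],[2,-1]]; det(A-λI) = λ^2 + λ - 2.
Eigenvalues λ = 1, -2 with eigenvectors (1,1), (1,-2).

y(t) = C_1e^(t) + C_2e^(-2t)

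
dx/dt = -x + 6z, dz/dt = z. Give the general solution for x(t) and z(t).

Coefficient matrix A = [[-1, 6], [0, 1]].
Characteristic polynomial det(A - λI) = λ^2 - 1 = 0.
Eigenvalues λ = -1, 1.
For λ=-1: (A-λI) row 1 is [0, 6], so an eigenvector is (1, 0).
For λ=1: (A-λI) row 1 is [-2, 6], so an eigenvector is (-3, -1).
General solution: C_1e^(-t)(1,0) + C_2e^(t)(-3,-1).

x(t) = C_1e^(-t) - 3C_2e^(t), z(t) = -C_2e^(t)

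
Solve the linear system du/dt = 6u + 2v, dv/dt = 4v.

Coefficient matrix A = [[6, 2], [0, 4]].
Characteristic polynomial det(A - λI) = λ^2 - 10λ + 24 = 0.
Eigenvalues λ = 4, 6.
For λ=4: (A-λI) row 1 is [2, 2], so an eigenvector is (1, -1).
For λ=6: (A-λI) row 1 is [0, 2], so an eigenvector is (-1, 0).
General solution: c_1e^(4t)(1,-1) + c_2e^(6t)(-1,0).

u(t) = c_1e^(4t) - c_2e^(6t), v(t) = -c_1e^(4t)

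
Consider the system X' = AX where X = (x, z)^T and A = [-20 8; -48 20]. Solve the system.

Coefficient matrix A = [[-20, 8], [-48, 20]].
Characteristic polynomial det(A - λI) = λ^2 - 16 = 0.
Eigenvalues λ = -4, 4.
For λ=-4: (A-λI) row 1 is [-16, 8], so an eigenvector is (-1, -2).
For λ=4: (A-λI) row 1 is [-24, 8], so an eigenvector is (-1, -3).
General solution: C_1e^(-4t)(-1,-2) + C_2e^(4t)(-1,-3).

x(t) = -C_1e^(-4t) - C_2e^(4t), z(t) = -2C_1e^(-4t) - 3C_2e^(4t)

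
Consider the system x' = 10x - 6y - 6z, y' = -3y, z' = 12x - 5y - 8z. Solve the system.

x(t) = -c_1e^(4t) + c_3e^(-2t), y(t) = c_2e^(-3t), z(t) = -c_1e^(4t) - c_2e^(-3t) + 2c_3e^(-2t)

Coefficient matrix A = [[10, -6, -6], [0, -3, 0], [12, -5, -8]].
det(A - λI) = 0 gives eigenvalues λ = 4, -3, -2.
For λ=4: eigenvector (-1,0,-1).
For λ=-3: eigenvector (0,1,-1).
For λ=-2: eigenvector (1,0,2).
General solution: c_1e^(4t)(-1,0,-1) + c_2e^(-3t)(0,1,-1) + c_3e^(-2t)(1,0,2).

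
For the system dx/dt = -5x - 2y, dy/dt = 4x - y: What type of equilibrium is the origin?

stable spiral

A = [[-5,-2],[4,-1]]; det(A-λI) = λ^2 + 6λ + 13.
λ = -3 ± 2i: negative real part.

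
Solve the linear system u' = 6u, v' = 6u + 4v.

u(t) = C_2e^(6t), v(t) = C_1e^(4t) + 3C_2e^(6t)

Coefficient matrix A = [[6, 0], [6, 4]].
Characteristic polynomial det(A - λI) = λ^2 - 10λ + 24 = 0.
Eigenvalues λ = 4, 6.
For λ=4: (A-λI) row 1 is [2, 0], so an eigenvector is (0, 1).
For λ=6: (A-λI) row 2 is [6, -2], so an eigenvector is (1, 3).
General solution: C_1e^(4t)(0,1) + C_2e^(6t)(1,3).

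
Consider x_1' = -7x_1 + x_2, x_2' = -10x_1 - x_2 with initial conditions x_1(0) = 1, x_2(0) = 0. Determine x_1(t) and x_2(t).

Coefficient matrix A = [[-7, 1], [-10, -1]].
Characteristic polynomial det(A - λI) = λ^2 + 8λ + 17 = 0.
Eigenvalues λ = -4 ± i (complex conjugate pair).
For λ=-4+i: an eigenvector is (0,-1) - i(-1,-3) = (0 + i, -1 + 3i).
A real fundamental pair from Re and Im of e^((-4+i)t)v: X_1 = e^(-4t)(cos(t)·(0,-1) + sin(t)·(-1,-3)), X_2 = e^(-4t)(sin(t)·(0,-1) - cos(t)·(-1,-3)).
General solution: K_1X_1 + K_2X_2.
Applying x_1(0)=1, x_2(0)=0 gives K_1=3, K_2=1.

x_1(t) = -3e^(-4t)sin(t) + e^(-4t)cos(t), x_2(t) = -10e^(-4t)sin(t)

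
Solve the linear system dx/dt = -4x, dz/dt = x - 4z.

Coefficient matrix A = [[-4, 0], [1, -4]].
Characteristic polynomial det(A - λI) = λ^2 + 8λ + 16 = 0.
Single eigenvalue λ = -4 with algebraic multiplicity 2.
Eigenvector v = (0,-1); generalized eigenvector w with (A-λI)w=v is (-1,-3).
General solution: e^(-4t)[K_1·v + K_2·(t·v + w)].

x(t) = -K_2e^(-4t), z(t) = -K_1e^(-4t) - K_2te^(-4t) - 3K_2e^(-4t)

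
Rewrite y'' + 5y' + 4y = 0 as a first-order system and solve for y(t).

y(t) = C_1e^(-4t) + C_2e^(-t)

Let x_1 = y, x_2 = y'. Then x_1' = x_2 and x_2' = -4x_1 - 5x_2.
A = [[0,1],[-4,-5]]; det(A-λI) = λ^2 + 5λ + 4.
Eigenvalues λ = -4, -1 with eigenvectors (1,-4), (1,-1).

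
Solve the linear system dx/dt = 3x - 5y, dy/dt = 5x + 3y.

x(t) = -C_1e^(3t)sin(5t) + C_2e^(3t)cos(5t), y(t) = C_1e^(3t)cos(5t) + C_2e^(3t)sin(5t)

Coefficient matrix A = [[3, -5], [5, 3]].
Characteristic polynomial det(A - λI) = λ^2 - 6λ + 34 = 0.
Eigenvalues λ = 3 ± 5i (complex conjugate pair).
For λ=3+5i: an eigenvector is (0,1) - i(-1,0) = (0 + i, 1).
A real fundamental pair from Re and Im of e^((3+5i)t)v: X_1 = e^(3t)(cos(5t)·(0,1) + sin(5t)·(-1,0)), X_2 = e^(3t)(sin(5t)·(0,1) - cos(5t)·(-1,0)).
General solution: C_1X_1 + C_2X_2.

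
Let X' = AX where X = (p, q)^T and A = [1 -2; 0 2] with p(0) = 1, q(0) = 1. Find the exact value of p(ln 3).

-9

A = [[1,-2],[0,2]]; eigenvalues λ = 2, 1.
Eigenvectors: (-2,1) for λ=2, (-1,0) for λ=1.
From the initial condition, c_1 = 1, c_2 = -3.
p(ln 3) = (1)(3^2)(-2) + (-3)(3^1)(-1) = -9.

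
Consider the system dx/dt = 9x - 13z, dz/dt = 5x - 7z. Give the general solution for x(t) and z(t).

Coefficient matrix A = [[9, -13], [5, -7]].
Characteristic polynomial det(A - λI) = λ^2 - 2λ + 2 = 0.
Eigenvalues λ = 1 ± i (complex conjugate pair).
For λ=1+i: an eigenvector is (-3,-2) - i(2,1) = (-3 - 2i, -2 - i).
A real fundamental pair from Re and Im of e^((1+i)t)v: X_1 = e^(t)(cos(t)·(-3,-2) + sin(t)·(2,1)), X_2 = e^(t)(sin(t)·(-3,-2) - cos(t)·(2,1)).
General solution: K_1X_1 + K_2X_2.

x(t) = 2K_1e^(t)sin(t) - 3K_1e^(t)cos(t) - 3K_2e^(t)sin(t) - 2K_2e^(t)cos(t), z(t) = K_1e^(t)sin(t) - 2K_1e^(t)cos(t) - 2K_2e^(t)sin(t) - K_2e^(t)cos(t)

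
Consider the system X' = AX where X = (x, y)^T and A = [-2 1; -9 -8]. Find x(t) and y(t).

x(t) = -c_1e^(-5t) - c_2te^(-5t), y(t) = 3c_1e^(-5t) + 3c_2te^(-5t) - c_2e^(-5t)

Coefficient matrix A = [[-2, 1], [-9, -8]].
Characteristic polynomial det(A - λI) = λ^2 + 10λ + 25 = 0.
Single eigenvalue λ = -5 with algebraic multiplicity 2.
Eigenvector v = (-1,3); generalized eigenvector w with (A-λI)w=v is (0,-1).
General solution: e^(-5t)[c_1·v + c_2·(t·v + w)].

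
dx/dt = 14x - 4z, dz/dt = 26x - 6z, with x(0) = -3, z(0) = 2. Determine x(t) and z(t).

x(t) = -19e^(4t)sin(2t) - 3e^(4t)cos(2t), z(t) = -49e^(4t)sin(2t) + 2e^(4t)cos(2t)

Coefficient matrix A = [[14, -4], [26, -6]].
Characteristic polynomial det(A - λI) = λ^2 - 8λ + 20 = 0.
Eigenvalues λ = 4 ± 2i (complex conjugate pair).
For λ=4+2i: an eigenvector is (1,3) - i(-1,-2) = (1 + i, 3 + 2i).
A real fundamental pair from Re and Im of e^((4+2i)t)v: X_1 = e^(4t)(cos(2t)·(1,3) + sin(2t)·(-1,-2)), X_2 = e^(4t)(sin(2t)·(1,3) - cos(2t)·(-1,-2)).
General solution: C_1X_1 + C_2X_2.
Applying x(0)=-3, z(0)=2 gives C_1=8, C_2=-11.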